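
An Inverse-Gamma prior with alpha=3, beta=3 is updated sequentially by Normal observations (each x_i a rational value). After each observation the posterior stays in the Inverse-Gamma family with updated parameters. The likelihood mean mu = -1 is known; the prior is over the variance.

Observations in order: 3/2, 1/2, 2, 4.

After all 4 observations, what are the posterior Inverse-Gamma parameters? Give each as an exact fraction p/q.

obs 1: x=3/2 → posterior Inverse-Gamma(7/2, 49/8)
obs 2: x=1/2 → posterior Inverse-Gamma(4, 29/4)
obs 3: x=2 → posterior Inverse-Gamma(9/2, 47/4)
obs 4: x=4 → posterior Inverse-Gamma(5, 97/4)

alpha=5, beta=97/4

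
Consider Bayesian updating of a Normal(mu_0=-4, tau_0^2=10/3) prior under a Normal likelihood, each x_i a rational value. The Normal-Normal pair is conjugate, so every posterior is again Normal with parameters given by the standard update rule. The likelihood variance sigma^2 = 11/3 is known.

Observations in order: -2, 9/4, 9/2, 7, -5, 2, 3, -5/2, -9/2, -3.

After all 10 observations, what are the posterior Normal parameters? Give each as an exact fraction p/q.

obs 1: x=-2 → posterior Normal(-64/21, 110/63)
obs 2: x=9/4 → posterior Normal(-83/62, 110/93)
obs 3: x=9/2 → posterior Normal(7/82, 110/123)
obs 4: x=7 → posterior Normal(49/34, 110/153)
obs 5: x=-5 → posterior Normal(47/122, 110/183)
obs 6: x=2 → posterior Normal(87/142, 110/213)
obs 7: x=3 → posterior Normal(49/54, 110/243)
obs 8: x=-5/2 → posterior Normal(97/182, 110/273)
obs 9: x=-9/2 → posterior Normal(7/202, 110/303)
obs 10: x=-3 → posterior Normal(-53/222, 110/333)

mu_0=-53/222, tau_0^2=110/333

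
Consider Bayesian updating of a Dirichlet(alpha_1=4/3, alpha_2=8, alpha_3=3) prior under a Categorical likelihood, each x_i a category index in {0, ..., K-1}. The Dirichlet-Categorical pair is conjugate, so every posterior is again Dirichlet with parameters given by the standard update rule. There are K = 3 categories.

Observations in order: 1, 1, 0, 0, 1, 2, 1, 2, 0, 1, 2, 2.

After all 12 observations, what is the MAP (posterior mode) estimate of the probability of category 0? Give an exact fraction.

5/32

obs 1: x=1 → posterior Dirichlet(4/3, 9, 3)
obs 2: x=1 → posterior Dirichlet(4/3, 10, 3)
obs 3: x=0 → posterior Dirichlet(7/3, 10, 3)
obs 4: x=0 → posterior Dirichlet(10/3, 10, 3)
obs 5: x=1 → posterior Dirichlet(10/3, 11, 3)
obs 6: x=2 → posterior Dirichlet(10/3, 11, 4)
obs 7: x=1 → posterior Dirichlet(10/3, 12, 4)
obs 8: x=2 → posterior Dirichlet(10/3, 12, 5)
obs 9: x=0 → posterior Dirichlet(13/3, 12, 5)
obs 10: x=1 → posterior Dirichlet(13/3, 13, 5)
obs 11: x=2 → posterior Dirichlet(13/3, 13, 6)
obs 12: x=2 → posterior Dirichlet(13/3, 13, 7)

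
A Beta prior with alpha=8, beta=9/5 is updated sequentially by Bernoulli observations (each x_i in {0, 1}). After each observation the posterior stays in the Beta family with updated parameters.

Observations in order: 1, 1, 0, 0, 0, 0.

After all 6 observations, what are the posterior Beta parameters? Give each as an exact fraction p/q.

obs 1: x=1 → posterior Beta(9, 9/5)
obs 2: x=1 → posterior Beta(10, 9/5)
obs 3: x=0 → posterior Beta(10, 14/5)
obs 4: x=0 → posterior Beta(10, 19/5)
obs 5: x=0 → posterior Beta(10, 24/5)
obs 6: x=0 → posterior Beta(10, 29/5)

alpha=10, beta=29/5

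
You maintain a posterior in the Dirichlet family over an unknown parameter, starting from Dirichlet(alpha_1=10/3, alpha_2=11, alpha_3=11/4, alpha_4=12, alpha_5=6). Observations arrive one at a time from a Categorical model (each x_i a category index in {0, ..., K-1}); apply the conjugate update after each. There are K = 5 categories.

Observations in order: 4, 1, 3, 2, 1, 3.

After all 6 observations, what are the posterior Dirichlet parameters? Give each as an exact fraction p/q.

obs 1: x=4 → posterior Dirichlet(10/3, 11, 11/4, 12, 7)
obs 2: x=1 → posterior Dirichlet(10/3, 12, 11/4, 12, 7)
obs 3: x=3 → posterior Dirichlet(10/3, 12, 11/4, 13, 7)
obs 4: x=2 → posterior Dirichlet(10/3, 12, 15/4, 13, 7)
obs 5: x=1 → posterior Dirichlet(10/3, 13, 15/4, 13, 7)
obs 6: x=3 → posterior Dirichlet(10/3, 13, 15/4, 14, 7)

alpha_1=10/3, alpha_2=13, alpha_3=15/4, alpha_4=14, alpha_5=7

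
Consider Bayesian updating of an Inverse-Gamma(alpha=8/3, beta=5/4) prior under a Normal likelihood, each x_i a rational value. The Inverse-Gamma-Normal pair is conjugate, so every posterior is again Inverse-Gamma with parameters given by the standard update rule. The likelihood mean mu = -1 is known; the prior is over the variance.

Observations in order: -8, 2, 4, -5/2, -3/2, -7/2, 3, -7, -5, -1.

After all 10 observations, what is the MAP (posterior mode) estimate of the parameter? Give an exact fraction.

obs 1: x=-8 → posterior Inverse-Gamma(19/6, 103/4)
obs 2: x=2 → posterior Inverse-Gamma(11/3, 121/4)
obs 3: x=4 → posterior Inverse-Gamma(25/6, 171/4)
obs 4: x=-5/2 → posterior Inverse-Gamma(14/3, 351/8)
obs 5: x=-3/2 → posterior Inverse-Gamma(31/6, 44)
obs 6: x=-7/2 → posterior Inverse-Gamma(17/3, 377/8)
obs 7: x=3 → posterior Inverse-Gamma(37/6, 441/8)
obs 8: x=-7 → posterior Inverse-Gamma(20/3, 585/8)
obs 9: x=-5 → posterior Inverse-Gamma(43/6, 649/8)
obs 10: x=-1 → posterior Inverse-Gamma(23/3, 649/8)

1947/208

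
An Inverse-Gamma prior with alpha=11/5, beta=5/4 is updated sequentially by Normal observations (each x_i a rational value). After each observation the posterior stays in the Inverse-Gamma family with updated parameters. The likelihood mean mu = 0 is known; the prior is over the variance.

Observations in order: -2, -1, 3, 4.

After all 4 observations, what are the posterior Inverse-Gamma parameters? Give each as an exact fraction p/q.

alpha=21/5, beta=65/4

obs 1: x=-2 → posterior Inverse-Gamma(27/10, 13/4)
obs 2: x=-1 → posterior Inverse-Gamma(16/5, 15/4)
obs 3: x=3 → posterior Inverse-Gamma(37/10, 33/4)
obs 4: x=4 → posterior Inverse-Gamma(21/5, 65/4)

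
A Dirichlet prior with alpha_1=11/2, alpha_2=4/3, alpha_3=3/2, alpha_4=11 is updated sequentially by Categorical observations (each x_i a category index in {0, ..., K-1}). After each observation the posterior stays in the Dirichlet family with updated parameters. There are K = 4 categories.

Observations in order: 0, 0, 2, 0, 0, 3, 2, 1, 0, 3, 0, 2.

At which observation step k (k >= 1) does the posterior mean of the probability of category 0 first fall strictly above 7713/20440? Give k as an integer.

k = 5

obs 1: x=0 → posterior Dirichlet(13/2, 4/3, 3/2, 11)
obs 2: x=0 → posterior Dirichlet(15/2, 4/3, 3/2, 11)
obs 3: x=2 → posterior Dirichlet(15/2, 4/3, 5/2, 11)
obs 4: x=0 → posterior Dirichlet(17/2, 4/3, 5/2, 11)
obs 5: x=0 → posterior Dirichlet(19/2, 4/3, 5/2, 11)
obs 6: x=3 → posterior Dirichlet(19/2, 4/3, 5/2, 12)
obs 7: x=2 → posterior Dirichlet(19/2, 4/3, 7/2, 12)
obs 8: x=1 → posterior Dirichlet(19/2, 7/3, 7/2, 12)
obs 9: x=0 → posterior Dirichlet(21/2, 7/3, 7/2, 12)
obs 10: x=3 → posterior Dirichlet(21/2, 7/3, 7/2, 13)
obs 11: x=0 → posterior Dirichlet(23/2, 7/3, 7/2, 13)
obs 12: x=2 → posterior Dirichlet(23/2, 7/3, 9/2, 13)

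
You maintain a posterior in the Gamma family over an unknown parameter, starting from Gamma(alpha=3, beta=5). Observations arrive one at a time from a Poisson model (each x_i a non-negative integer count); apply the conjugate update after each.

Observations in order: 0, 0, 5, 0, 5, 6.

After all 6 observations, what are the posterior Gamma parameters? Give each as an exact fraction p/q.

obs 1: x=0 → posterior Gamma(3, 6)
obs 2: x=0 → posterior Gamma(3, 7)
obs 3: x=5 → posterior Gamma(8, 8)
obs 4: x=0 → posterior Gamma(8, 9)
obs 5: x=5 → posterior Gamma(13, 10)
obs 6: x=6 → posterior Gamma(19, 11)

alpha=19, beta=11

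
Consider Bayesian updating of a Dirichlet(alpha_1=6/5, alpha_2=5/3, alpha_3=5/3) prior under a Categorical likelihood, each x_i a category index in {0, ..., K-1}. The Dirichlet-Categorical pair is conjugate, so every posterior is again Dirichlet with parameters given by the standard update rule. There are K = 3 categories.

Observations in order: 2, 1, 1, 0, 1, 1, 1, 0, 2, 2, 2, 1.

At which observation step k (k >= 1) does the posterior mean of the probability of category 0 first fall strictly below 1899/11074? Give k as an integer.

obs 1: x=2 → posterior Dirichlet(6/5, 5/3, 8/3)
obs 2: x=1 → posterior Dirichlet(6/5, 8/3, 8/3)
obs 3: x=1 → posterior Dirichlet(6/5, 11/3, 8/3)
obs 4: x=0 → posterior Dirichlet(11/5, 11/3, 8/3)
obs 5: x=1 → posterior Dirichlet(11/5, 14/3, 8/3)
obs 6: x=1 → posterior Dirichlet(11/5, 17/3, 8/3)
obs 7: x=1 → posterior Dirichlet(11/5, 20/3, 8/3)
obs 8: x=0 → posterior Dirichlet(16/5, 20/3, 8/3)
obs 9: x=2 → posterior Dirichlet(16/5, 20/3, 11/3)
obs 10: x=2 → posterior Dirichlet(16/5, 20/3, 14/3)
obs 11: x=2 → posterior Dirichlet(16/5, 20/3, 17/3)
obs 12: x=1 → posterior Dirichlet(16/5, 23/3, 17/3)

k = 3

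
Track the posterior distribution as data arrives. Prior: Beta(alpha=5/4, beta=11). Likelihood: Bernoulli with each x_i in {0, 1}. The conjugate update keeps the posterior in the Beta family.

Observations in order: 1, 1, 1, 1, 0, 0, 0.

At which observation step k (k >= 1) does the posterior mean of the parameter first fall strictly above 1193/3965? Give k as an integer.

k = 4

obs 1: x=1 → posterior Beta(9/4, 11)
obs 2: x=1 → posterior Beta(13/4, 11)
obs 3: x=1 → posterior Beta(17/4, 11)
obs 4: x=1 → posterior Beta(21/4, 11)
obs 5: x=0 → posterior Beta(21/4, 12)
obs 6: x=0 → posterior Beta(21/4, 13)
obs 7: x=0 → posterior Beta(21/4, 14)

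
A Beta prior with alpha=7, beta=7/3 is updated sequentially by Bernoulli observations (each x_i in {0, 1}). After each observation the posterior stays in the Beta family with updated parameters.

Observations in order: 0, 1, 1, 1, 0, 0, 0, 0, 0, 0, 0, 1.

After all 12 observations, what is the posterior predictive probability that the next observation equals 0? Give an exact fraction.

obs 1: x=0 → posterior Beta(7, 10/3)
obs 2: x=1 → posterior Beta(8, 10/3)
obs 3: x=1 → posterior Beta(9, 10/3)
obs 4: x=1 → posterior Beta(10, 10/3)
obs 5: x=0 → posterior Beta(10, 13/3)
obs 6: x=0 → posterior Beta(10, 16/3)
obs 7: x=0 → posterior Beta(10, 19/3)
obs 8: x=0 → posterior Beta(10, 22/3)
obs 9: x=0 → posterior Beta(10, 25/3)
obs 10: x=0 → posterior Beta(10, 28/3)
obs 11: x=0 → posterior Beta(10, 31/3)
obs 12: x=1 → posterior Beta(11, 31/3)

31/64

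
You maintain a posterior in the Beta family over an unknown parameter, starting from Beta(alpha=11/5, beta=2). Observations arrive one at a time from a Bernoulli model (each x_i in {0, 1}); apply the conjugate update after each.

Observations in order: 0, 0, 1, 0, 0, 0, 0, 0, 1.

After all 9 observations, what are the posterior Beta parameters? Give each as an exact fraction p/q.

alpha=21/5, beta=9

obs 1: x=0 → posterior Beta(11/5, 3)
obs 2: x=0 → posterior Beta(11/5, 4)
obs 3: x=1 → posterior Beta(16/5, 4)
obs 4: x=0 → posterior Beta(16/5, 5)
obs 5: x=0 → posterior Beta(16/5, 6)
obs 6: x=0 → posterior Beta(16/5, 7)
obs 7: x=0 → posterior Beta(16/5, 8)
obs 8: x=0 → posterior Beta(16/5, 9)
obs 9: x=1 → posterior Beta(21/5, 9)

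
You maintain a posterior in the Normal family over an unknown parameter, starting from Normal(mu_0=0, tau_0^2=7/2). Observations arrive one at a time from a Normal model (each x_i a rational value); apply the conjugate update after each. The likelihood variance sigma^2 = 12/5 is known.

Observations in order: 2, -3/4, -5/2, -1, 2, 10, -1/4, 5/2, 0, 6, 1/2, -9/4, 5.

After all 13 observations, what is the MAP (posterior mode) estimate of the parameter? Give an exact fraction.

2975/1916

obs 1: x=2 → posterior Normal(70/59, 84/59)
obs 2: x=-3/4 → posterior Normal(175/376, 42/47)
obs 3: x=-5/2 → posterior Normal(-175/516, 28/43)
obs 4: x=-1 → posterior Normal(-315/656, 21/41)
obs 5: x=2 → posterior Normal(-35/796, 84/199)
obs 6: x=10 → posterior Normal(35/24, 14/39)
obs 7: x=-1/4 → posterior Normal(665/538, 84/269)
obs 8: x=5/2 → posterior Normal(105/76, 21/76)
obs 9: x=0 → posterior Normal(140/113, 28/113)
obs 10: x=6 → posterior Normal(315/187, 42/187)
obs 11: x=1/2 → posterior Normal(1295/818, 84/409)
obs 12: x=-9/4 → posterior Normal(2275/1776, 7/37)
obs 13: x=5 → posterior Normal(2975/1916, 84/479)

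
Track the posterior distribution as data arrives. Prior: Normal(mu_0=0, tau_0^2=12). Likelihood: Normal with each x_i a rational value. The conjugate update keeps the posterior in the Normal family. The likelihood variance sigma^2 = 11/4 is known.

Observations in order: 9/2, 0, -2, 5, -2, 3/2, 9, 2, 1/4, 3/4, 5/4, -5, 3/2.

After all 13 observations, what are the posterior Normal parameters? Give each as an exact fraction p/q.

obs 1: x=9/2 → posterior Normal(216/59, 132/59)
obs 2: x=0 → posterior Normal(216/107, 132/107)
obs 3: x=-2 → posterior Normal(24/31, 132/155)
obs 4: x=5 → posterior Normal(360/203, 132/203)
obs 5: x=-2 → posterior Normal(264/251, 132/251)
obs 6: x=3/2 → posterior Normal(336/299, 132/299)
obs 7: x=9 → posterior Normal(768/347, 132/347)
obs 8: x=2 → posterior Normal(864/395, 132/395)
obs 9: x=1/4 → posterior Normal(876/443, 132/443)
obs 10: x=3/4 → posterior Normal(912/491, 132/491)
obs 11: x=5/4 → posterior Normal(972/539, 12/49)
obs 12: x=-5 → posterior Normal(732/587, 132/587)
obs 13: x=3/2 → posterior Normal(804/635, 132/635)

mu_0=804/635, tau_0^2=132/635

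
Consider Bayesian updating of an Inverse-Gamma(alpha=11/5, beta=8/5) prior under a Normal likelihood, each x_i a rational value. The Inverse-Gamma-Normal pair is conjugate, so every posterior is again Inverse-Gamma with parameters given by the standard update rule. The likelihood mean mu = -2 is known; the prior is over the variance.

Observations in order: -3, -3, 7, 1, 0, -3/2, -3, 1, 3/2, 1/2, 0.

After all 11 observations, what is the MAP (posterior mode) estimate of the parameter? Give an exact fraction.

obs 1: x=-3 → posterior Inverse-Gamma(27/10, 21/10)
obs 2: x=-3 → posterior Inverse-Gamma(16/5, 13/5)
obs 3: x=7 → posterior Inverse-Gamma(37/10, 431/10)
obs 4: x=1 → posterior Inverse-Gamma(21/5, 238/5)
obs 5: x=0 → posterior Inverse-Gamma(47/10, 248/5)
obs 6: x=-3/2 → posterior Inverse-Gamma(26/5, 1989/40)
obs 7: x=-3 → posterior Inverse-Gamma(57/10, 2009/40)
obs 8: x=1 → posterior Inverse-Gamma(31/5, 2189/40)
obs 9: x=3/2 → posterior Inverse-Gamma(67/10, 1217/20)
obs 10: x=1/2 → posterior Inverse-Gamma(36/5, 2559/40)
obs 11: x=0 → posterior Inverse-Gamma(77/10, 2639/40)

91/12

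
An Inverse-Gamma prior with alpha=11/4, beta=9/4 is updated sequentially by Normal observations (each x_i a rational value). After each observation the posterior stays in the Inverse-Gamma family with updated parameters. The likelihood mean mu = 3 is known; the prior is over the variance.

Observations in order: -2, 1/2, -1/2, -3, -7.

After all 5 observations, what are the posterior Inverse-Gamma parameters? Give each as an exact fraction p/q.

obs 1: x=-2 → posterior Inverse-Gamma(13/4, 59/4)
obs 2: x=1/2 → posterior Inverse-Gamma(15/4, 143/8)
obs 3: x=-1/2 → posterior Inverse-Gamma(17/4, 24)
obs 4: x=-3 → posterior Inverse-Gamma(19/4, 42)
obs 5: x=-7 → posterior Inverse-Gamma(21/4, 92)

alpha=21/4, beta=92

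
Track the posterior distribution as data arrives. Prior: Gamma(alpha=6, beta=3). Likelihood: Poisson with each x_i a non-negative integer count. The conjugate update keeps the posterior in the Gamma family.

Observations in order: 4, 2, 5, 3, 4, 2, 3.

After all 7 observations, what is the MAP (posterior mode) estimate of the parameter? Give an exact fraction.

14/5

obs 1: x=4 → posterior Gamma(10, 4)
obs 2: x=2 → posterior Gamma(12, 5)
obs 3: x=5 → posterior Gamma(17, 6)
obs 4: x=3 → posterior Gamma(20, 7)
obs 5: x=4 → posterior Gamma(24, 8)
obs 6: x=2 → posterior Gamma(26, 9)
obs 7: x=3 → posterior Gamma(29, 10)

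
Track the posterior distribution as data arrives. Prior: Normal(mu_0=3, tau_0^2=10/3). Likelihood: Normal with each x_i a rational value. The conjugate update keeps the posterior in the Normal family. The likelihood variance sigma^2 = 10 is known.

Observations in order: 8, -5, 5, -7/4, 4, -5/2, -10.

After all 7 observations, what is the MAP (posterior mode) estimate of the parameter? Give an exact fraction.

27/40

obs 1: x=8 → posterior Normal(17/4, 5/2)
obs 2: x=-5 → posterior Normal(12/5, 2)
obs 3: x=5 → posterior Normal(17/6, 5/3)
obs 4: x=-7/4 → posterior Normal(61/28, 10/7)
obs 5: x=4 → posterior Normal(77/32, 5/4)
obs 6: x=-5/2 → posterior Normal(67/36, 10/9)
obs 7: x=-10 → posterior Normal(27/40, 1)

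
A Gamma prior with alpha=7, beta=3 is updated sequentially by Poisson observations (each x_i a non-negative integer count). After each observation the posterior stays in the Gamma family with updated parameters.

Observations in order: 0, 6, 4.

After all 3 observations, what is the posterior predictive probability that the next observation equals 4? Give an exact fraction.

obs 1: x=0 → posterior Gamma(7, 4)
obs 2: x=6 → posterior Gamma(13, 5)
obs 3: x=4 → posterior Gamma(17, 6)

82009665009745920/558545864083284007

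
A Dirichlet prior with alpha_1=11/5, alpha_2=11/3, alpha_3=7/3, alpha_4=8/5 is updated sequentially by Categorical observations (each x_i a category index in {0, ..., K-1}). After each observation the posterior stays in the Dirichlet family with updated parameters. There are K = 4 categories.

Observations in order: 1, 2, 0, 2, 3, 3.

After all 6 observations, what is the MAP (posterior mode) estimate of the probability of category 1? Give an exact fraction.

obs 1: x=1 → posterior Dirichlet(11/5, 14/3, 7/3, 8/5)
obs 2: x=2 → posterior Dirichlet(11/5, 14/3, 10/3, 8/5)
obs 3: x=0 → posterior Dirichlet(16/5, 14/3, 10/3, 8/5)
obs 4: x=2 → posterior Dirichlet(16/5, 14/3, 13/3, 8/5)
obs 5: x=3 → posterior Dirichlet(16/5, 14/3, 13/3, 13/5)
obs 6: x=3 → posterior Dirichlet(16/5, 14/3, 13/3, 18/5)

55/177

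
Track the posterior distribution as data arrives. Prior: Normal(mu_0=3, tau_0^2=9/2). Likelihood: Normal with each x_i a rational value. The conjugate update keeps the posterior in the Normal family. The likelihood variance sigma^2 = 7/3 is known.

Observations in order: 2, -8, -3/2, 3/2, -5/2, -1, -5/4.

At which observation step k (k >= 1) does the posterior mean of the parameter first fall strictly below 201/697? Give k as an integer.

obs 1: x=2 → posterior Normal(96/41, 63/41)
obs 2: x=-8 → posterior Normal(-30/17, 63/68)
obs 3: x=-3/2 → posterior Normal(-321/190, 63/95)
obs 4: x=3/2 → posterior Normal(-60/61, 63/122)
obs 5: x=-5/2 → posterior Normal(-375/298, 63/149)
obs 6: x=-1 → posterior Normal(-39/32, 63/176)
obs 7: x=-5/4 → posterior Normal(-993/812, 9/29)

k = 2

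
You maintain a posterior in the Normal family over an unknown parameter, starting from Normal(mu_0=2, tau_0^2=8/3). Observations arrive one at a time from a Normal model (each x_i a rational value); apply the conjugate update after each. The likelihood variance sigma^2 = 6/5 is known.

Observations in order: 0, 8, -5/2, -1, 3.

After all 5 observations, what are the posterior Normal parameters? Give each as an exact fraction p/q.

obs 1: x=0 → posterior Normal(18/29, 24/29)
obs 2: x=8 → posterior Normal(178/49, 24/49)
obs 3: x=-5/2 → posterior Normal(128/69, 8/23)
obs 4: x=-1 → posterior Normal(108/89, 24/89)
obs 5: x=3 → posterior Normal(168/109, 24/109)

mu_0=168/109, tau_0^2=24/109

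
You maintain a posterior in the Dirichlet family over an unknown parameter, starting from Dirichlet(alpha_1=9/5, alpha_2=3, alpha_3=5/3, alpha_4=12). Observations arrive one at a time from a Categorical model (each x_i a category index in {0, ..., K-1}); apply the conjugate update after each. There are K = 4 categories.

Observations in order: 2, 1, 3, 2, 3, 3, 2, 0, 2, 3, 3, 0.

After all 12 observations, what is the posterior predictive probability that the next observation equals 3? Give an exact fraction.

255/457

obs 1: x=2 → posterior Dirichlet(9/5, 3, 8/3, 12)
obs 2: x=1 → posterior Dirichlet(9/5, 4, 8/3, 12)
obs 3: x=3 → posterior Dirichlet(9/5, 4, 8/3, 13)
obs 4: x=2 → posterior Dirichlet(9/5, 4, 11/3, 13)
obs 5: x=3 → posterior Dirichlet(9/5, 4, 11/3, 14)
obs 6: x=3 → posterior Dirichlet(9/5, 4, 11/3, 15)
obs 7: x=2 → posterior Dirichlet(9/5, 4, 14/3, 15)
obs 8: x=0 → posterior Dirichlet(14/5, 4, 14/3, 15)
obs 9: x=2 → posterior Dirichlet(14/5, 4, 17/3, 15)
obs 10: x=3 → posterior Dirichlet(14/5, 4, 17/3, 16)
obs 11: x=3 → posterior Dirichlet(14/5, 4, 17/3, 17)
obs 12: x=0 → posterior Dirichlet(19/5, 4, 17/3, 17)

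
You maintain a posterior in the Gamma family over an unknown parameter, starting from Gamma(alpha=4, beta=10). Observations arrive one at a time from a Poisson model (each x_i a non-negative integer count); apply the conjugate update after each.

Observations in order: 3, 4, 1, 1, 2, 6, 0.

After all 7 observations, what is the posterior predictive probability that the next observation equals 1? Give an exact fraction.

obs 1: x=3 → posterior Gamma(7, 11)
obs 2: x=4 → posterior Gamma(11, 12)
obs 3: x=1 → posterior Gamma(12, 13)
obs 4: x=1 → posterior Gamma(13, 14)
obs 5: x=2 → posterior Gamma(15, 15)
obs 6: x=6 → posterior Gamma(21, 16)
obs 7: x=0 → posterior Gamma(21, 17)

483643537391061130165790519/1376809511370776442839236608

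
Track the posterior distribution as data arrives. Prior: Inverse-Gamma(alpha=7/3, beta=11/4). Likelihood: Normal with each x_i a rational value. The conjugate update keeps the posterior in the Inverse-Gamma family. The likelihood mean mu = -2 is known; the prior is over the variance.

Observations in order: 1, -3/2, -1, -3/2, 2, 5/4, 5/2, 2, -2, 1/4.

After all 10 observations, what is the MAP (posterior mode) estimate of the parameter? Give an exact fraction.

obs 1: x=1 → posterior Inverse-Gamma(17/6, 29/4)
obs 2: x=-3/2 → posterior Inverse-Gamma(10/3, 59/8)
obs 3: x=-1 → posterior Inverse-Gamma(23/6, 63/8)
obs 4: x=-3/2 → posterior Inverse-Gamma(13/3, 8)
obs 5: x=2 → posterior Inverse-Gamma(29/6, 16)
obs 6: x=5/4 → posterior Inverse-Gamma(16/3, 681/32)
obs 7: x=5/2 → posterior Inverse-Gamma(35/6, 1005/32)
obs 8: x=2 → posterior Inverse-Gamma(19/3, 1261/32)
obs 9: x=-2 → posterior Inverse-Gamma(41/6, 1261/32)
obs 10: x=1/4 → posterior Inverse-Gamma(22/3, 671/16)

2013/400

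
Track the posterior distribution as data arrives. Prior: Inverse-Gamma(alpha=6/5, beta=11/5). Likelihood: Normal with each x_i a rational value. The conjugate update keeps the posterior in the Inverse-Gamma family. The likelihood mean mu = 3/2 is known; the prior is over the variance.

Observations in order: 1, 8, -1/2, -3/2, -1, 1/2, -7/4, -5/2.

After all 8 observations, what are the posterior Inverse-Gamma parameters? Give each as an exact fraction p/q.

obs 1: x=1 → posterior Inverse-Gamma(17/10, 93/40)
obs 2: x=8 → posterior Inverse-Gamma(11/5, 469/20)
obs 3: x=-1/2 → posterior Inverse-Gamma(27/10, 509/20)
obs 4: x=-3/2 → posterior Inverse-Gamma(16/5, 599/20)
obs 5: x=-1 → posterior Inverse-Gamma(37/10, 1323/40)
obs 6: x=1/2 → posterior Inverse-Gamma(21/5, 1343/40)
obs 7: x=-7/4 → posterior Inverse-Gamma(47/10, 6217/160)
obs 8: x=-5/2 → posterior Inverse-Gamma(26/5, 7497/160)

alpha=26/5, beta=7497/160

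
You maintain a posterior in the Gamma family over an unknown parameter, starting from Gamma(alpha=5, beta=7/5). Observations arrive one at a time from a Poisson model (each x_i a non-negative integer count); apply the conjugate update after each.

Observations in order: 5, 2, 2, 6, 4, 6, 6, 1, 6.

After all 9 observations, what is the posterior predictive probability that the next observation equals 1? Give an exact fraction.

obs 1: x=5 → posterior Gamma(10, 12/5)
obs 2: x=2 → posterior Gamma(12, 17/5)
obs 3: x=2 → posterior Gamma(14, 22/5)
obs 4: x=6 → posterior Gamma(20, 27/5)
obs 5: x=4 → posterior Gamma(24, 32/5)
obs 6: x=6 → posterior Gamma(30, 37/5)
obs 7: x=6 → posterior Gamma(36, 42/5)
obs 8: x=1 → posterior Gamma(37, 47/5)
obs 9: x=6 → posterior Gamma(43, 52/5)

13200252425792955561137628734962072936295102111252591648131454848912295198720/181340015948648842815419907564621801200706977511272038932716245145242596116001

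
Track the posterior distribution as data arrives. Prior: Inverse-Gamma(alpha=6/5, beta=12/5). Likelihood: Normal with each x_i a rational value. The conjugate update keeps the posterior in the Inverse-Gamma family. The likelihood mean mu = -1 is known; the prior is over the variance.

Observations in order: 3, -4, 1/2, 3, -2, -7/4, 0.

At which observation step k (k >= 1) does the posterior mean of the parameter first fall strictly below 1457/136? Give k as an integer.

k = 3

obs 1: x=3 → posterior Inverse-Gamma(17/10, 52/5)
obs 2: x=-4 → posterior Inverse-Gamma(11/5, 149/10)
obs 3: x=1/2 → posterior Inverse-Gamma(27/10, 641/40)
obs 4: x=3 → posterior Inverse-Gamma(16/5, 961/40)
obs 5: x=-2 → posterior Inverse-Gamma(37/10, 981/40)
obs 6: x=-7/4 → posterior Inverse-Gamma(21/5, 3969/160)
obs 7: x=0 → posterior Inverse-Gamma(47/10, 4049/160)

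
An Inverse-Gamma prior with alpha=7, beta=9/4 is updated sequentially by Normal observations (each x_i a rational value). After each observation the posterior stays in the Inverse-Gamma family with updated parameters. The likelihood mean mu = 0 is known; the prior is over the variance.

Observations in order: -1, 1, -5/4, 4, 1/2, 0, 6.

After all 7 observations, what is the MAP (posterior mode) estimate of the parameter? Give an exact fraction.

965/368

obs 1: x=-1 → posterior Inverse-Gamma(15/2, 11/4)
obs 2: x=1 → posterior Inverse-Gamma(8, 13/4)
obs 3: x=-5/4 → posterior Inverse-Gamma(17/2, 129/32)
obs 4: x=4 → posterior Inverse-Gamma(9, 385/32)
obs 5: x=1/2 → posterior Inverse-Gamma(19/2, 389/32)
obs 6: x=0 → posterior Inverse-Gamma(10, 389/32)
obs 7: x=6 → posterior Inverse-Gamma(21/2, 965/32)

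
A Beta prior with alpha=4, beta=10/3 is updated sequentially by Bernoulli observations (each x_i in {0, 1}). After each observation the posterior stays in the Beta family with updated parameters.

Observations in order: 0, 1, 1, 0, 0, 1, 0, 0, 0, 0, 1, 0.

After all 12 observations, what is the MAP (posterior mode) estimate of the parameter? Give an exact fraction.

obs 1: x=0 → posterior Beta(4, 13/3)
obs 2: x=1 → posterior Beta(5, 13/3)
obs 3: x=1 → posterior Beta(6, 13/3)
obs 4: x=0 → posterior Beta(6, 16/3)
obs 5: x=0 → posterior Beta(6, 19/3)
obs 6: x=1 → posterior Beta(7, 19/3)
obs 7: x=0 → posterior Beta(7, 22/3)
obs 8: x=0 → posterior Beta(7, 25/3)
obs 9: x=0 → posterior Beta(7, 28/3)
obs 10: x=0 → posterior Beta(7, 31/3)
obs 11: x=1 → posterior Beta(8, 31/3)
obs 12: x=0 → posterior Beta(8, 34/3)

21/52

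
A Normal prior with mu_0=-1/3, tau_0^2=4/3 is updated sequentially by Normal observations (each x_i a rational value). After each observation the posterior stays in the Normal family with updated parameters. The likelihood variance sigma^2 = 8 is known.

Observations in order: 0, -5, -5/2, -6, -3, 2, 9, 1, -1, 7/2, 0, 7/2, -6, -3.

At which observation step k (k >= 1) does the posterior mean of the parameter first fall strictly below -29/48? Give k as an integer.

k = 2

obs 1: x=0 → posterior Normal(-2/7, 8/7)
obs 2: x=-5 → posterior Normal(-7/8, 1)
obs 3: x=-5/2 → posterior Normal(-19/18, 8/9)
obs 4: x=-6 → posterior Normal(-31/20, 4/5)
obs 5: x=-3 → posterior Normal(-37/22, 8/11)
obs 6: x=2 → posterior Normal(-11/8, 2/3)
obs 7: x=9 → posterior Normal(-15/26, 8/13)
obs 8: x=1 → posterior Normal(-13/28, 4/7)
obs 9: x=-1 → posterior Normal(-1/2, 8/15)
obs 10: x=7/2 → posterior Normal(-1/4, 1/2)
obs 11: x=0 → posterior Normal(-4/17, 8/17)
obs 12: x=7/2 → posterior Normal(-1/36, 4/9)
obs 13: x=-6 → posterior Normal(-13/38, 8/19)
obs 14: x=-3 → posterior Normal(-19/40, 2/5)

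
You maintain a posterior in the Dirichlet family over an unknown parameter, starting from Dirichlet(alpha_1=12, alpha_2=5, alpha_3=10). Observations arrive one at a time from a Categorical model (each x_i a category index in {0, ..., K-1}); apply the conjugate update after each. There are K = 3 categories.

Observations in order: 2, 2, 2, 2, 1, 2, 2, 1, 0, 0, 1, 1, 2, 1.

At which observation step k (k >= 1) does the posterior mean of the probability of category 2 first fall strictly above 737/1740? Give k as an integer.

k = 3

obs 1: x=2 → posterior Dirichlet(12, 5, 11)
obs 2: x=2 → posterior Dirichlet(12, 5, 12)
obs 3: x=2 → posterior Dirichlet(12, 5, 13)
obs 4: x=2 → posterior Dirichlet(12, 5, 14)
obs 5: x=1 → posterior Dirichlet(12, 6, 14)
obs 6: x=2 → posterior Dirichlet(12, 6, 15)
obs 7: x=2 → posterior Dirichlet(12, 6, 16)
obs 8: x=1 → posterior Dirichlet(12, 7, 16)
obs 9: x=0 → posterior Dirichlet(13, 7, 16)
obs 10: x=0 → posterior Dirichlet(14, 7, 16)
obs 11: x=1 → posterior Dirichlet(14, 8, 16)
obs 12: x=1 → posterior Dirichlet(14, 9, 16)
obs 13: x=2 → posterior Dirichlet(14, 9, 17)
obs 14: x=1 → posterior Dirichlet(14, 10, 17)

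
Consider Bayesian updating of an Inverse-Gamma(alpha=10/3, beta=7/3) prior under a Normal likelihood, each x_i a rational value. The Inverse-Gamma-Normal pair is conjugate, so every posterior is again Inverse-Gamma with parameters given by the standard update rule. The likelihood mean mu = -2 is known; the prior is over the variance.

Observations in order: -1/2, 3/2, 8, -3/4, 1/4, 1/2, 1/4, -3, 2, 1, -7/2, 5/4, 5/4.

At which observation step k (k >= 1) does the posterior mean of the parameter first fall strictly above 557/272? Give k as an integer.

obs 1: x=-1/2 → posterior Inverse-Gamma(23/6, 83/24)
obs 2: x=3/2 → posterior Inverse-Gamma(13/3, 115/12)
obs 3: x=8 → posterior Inverse-Gamma(29/6, 715/12)
obs 4: x=-3/4 → posterior Inverse-Gamma(16/3, 5795/96)
obs 5: x=1/4 → posterior Inverse-Gamma(35/6, 3019/48)
obs 6: x=1/2 → posterior Inverse-Gamma(19/3, 3169/48)
obs 7: x=1/4 → posterior Inverse-Gamma(41/6, 6581/96)
obs 8: x=-3 → posterior Inverse-Gamma(22/3, 6629/96)
obs 9: x=2 → posterior Inverse-Gamma(47/6, 7397/96)
obs 10: x=1 → posterior Inverse-Gamma(25/3, 7829/96)
obs 11: x=-7/2 → posterior Inverse-Gamma(53/6, 7937/96)
obs 12: x=5/4 → posterior Inverse-Gamma(28/3, 2111/24)
obs 13: x=5/4 → posterior Inverse-Gamma(59/6, 8951/96)

k = 2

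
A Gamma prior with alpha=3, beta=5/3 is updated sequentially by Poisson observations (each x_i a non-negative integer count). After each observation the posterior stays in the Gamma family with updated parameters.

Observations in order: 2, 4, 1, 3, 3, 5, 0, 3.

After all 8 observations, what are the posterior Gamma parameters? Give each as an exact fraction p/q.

alpha=24, beta=29/3

obs 1: x=2 → posterior Gamma(5, 8/3)
obs 2: x=4 → posterior Gamma(9, 11/3)
obs 3: x=1 → posterior Gamma(10, 14/3)
obs 4: x=3 → posterior Gamma(13, 17/3)
obs 5: x=3 → posterior Gamma(16, 20/3)
obs 6: x=5 → posterior Gamma(21, 23/3)
obs 7: x=0 → posterior Gamma(21, 26/3)
obs 8: x=3 → posterior Gamma(24, 29/3)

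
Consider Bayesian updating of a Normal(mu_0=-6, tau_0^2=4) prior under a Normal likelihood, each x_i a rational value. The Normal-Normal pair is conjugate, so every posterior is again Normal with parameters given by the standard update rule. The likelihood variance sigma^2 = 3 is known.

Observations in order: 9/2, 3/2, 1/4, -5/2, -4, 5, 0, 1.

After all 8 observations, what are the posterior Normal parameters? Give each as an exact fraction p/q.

mu_0=1/7, tau_0^2=12/35

obs 1: x=9/2 → posterior Normal(0, 12/7)
obs 2: x=3/2 → posterior Normal(6/11, 12/11)
obs 3: x=1/4 → posterior Normal(7/15, 4/5)
obs 4: x=-5/2 → posterior Normal(-3/19, 12/19)
obs 5: x=-4 → posterior Normal(-19/23, 12/23)
obs 6: x=5 → posterior Normal(1/27, 4/9)
obs 7: x=0 → posterior Normal(1/31, 12/31)
obs 8: x=1 → posterior Normal(1/7, 12/35)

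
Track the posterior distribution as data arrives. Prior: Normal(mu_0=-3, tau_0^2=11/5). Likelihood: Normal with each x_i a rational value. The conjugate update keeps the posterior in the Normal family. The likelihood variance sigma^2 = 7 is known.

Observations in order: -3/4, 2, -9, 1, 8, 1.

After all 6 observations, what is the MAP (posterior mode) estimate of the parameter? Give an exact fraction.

-321/404

obs 1: x=-3/4 → posterior Normal(-453/184, 77/46)
obs 2: x=2 → posterior Normal(-365/228, 77/57)
obs 3: x=-9 → posterior Normal(-761/272, 77/68)
obs 4: x=1 → posterior Normal(-717/316, 77/79)
obs 5: x=8 → posterior Normal(-73/72, 77/90)
obs 6: x=1 → posterior Normal(-321/404, 77/101)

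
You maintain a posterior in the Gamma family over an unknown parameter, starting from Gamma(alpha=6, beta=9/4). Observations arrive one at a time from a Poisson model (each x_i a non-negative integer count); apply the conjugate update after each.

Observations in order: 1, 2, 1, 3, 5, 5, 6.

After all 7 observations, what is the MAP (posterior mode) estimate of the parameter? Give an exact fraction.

obs 1: x=1 → posterior Gamma(7, 13/4)
obs 2: x=2 → posterior Gamma(9, 17/4)
obs 3: x=1 → posterior Gamma(10, 21/4)
obs 4: x=3 → posterior Gamma(13, 25/4)
obs 5: x=5 → posterior Gamma(18, 29/4)
obs 6: x=5 → posterior Gamma(23, 33/4)
obs 7: x=6 → posterior Gamma(29, 37/4)

112/37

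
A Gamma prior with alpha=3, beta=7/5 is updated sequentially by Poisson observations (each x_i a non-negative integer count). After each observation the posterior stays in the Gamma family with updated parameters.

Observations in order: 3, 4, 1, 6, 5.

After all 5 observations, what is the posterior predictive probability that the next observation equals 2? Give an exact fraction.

8210319407558196187613847320579276800/43335257111193343900365036083324748961

obs 1: x=3 → posterior Gamma(6, 12/5)
obs 2: x=4 → posterior Gamma(10, 17/5)
obs 3: x=1 → posterior Gamma(11, 22/5)
obs 4: x=6 → posterior Gamma(17, 27/5)
obs 5: x=5 → posterior Gamma(22, 32/5)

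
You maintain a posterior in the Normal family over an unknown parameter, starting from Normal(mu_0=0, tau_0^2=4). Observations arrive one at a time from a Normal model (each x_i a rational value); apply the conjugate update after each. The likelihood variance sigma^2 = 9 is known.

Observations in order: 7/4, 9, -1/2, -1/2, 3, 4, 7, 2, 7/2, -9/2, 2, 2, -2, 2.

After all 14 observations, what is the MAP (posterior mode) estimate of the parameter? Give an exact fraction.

obs 1: x=7/4 → posterior Normal(7/13, 36/13)
obs 2: x=9 → posterior Normal(43/17, 36/17)
obs 3: x=-1/2 → posterior Normal(41/21, 12/7)
obs 4: x=-1/2 → posterior Normal(39/25, 36/25)
obs 5: x=3 → posterior Normal(51/29, 36/29)
obs 6: x=4 → posterior Normal(67/33, 12/11)
obs 7: x=7 → posterior Normal(95/37, 36/37)
obs 8: x=2 → posterior Normal(103/41, 36/41)
obs 9: x=7/2 → posterior Normal(13/5, 4/5)
obs 10: x=-9/2 → posterior Normal(99/49, 36/49)
obs 11: x=2 → posterior Normal(107/53, 36/53)
obs 12: x=2 → posterior Normal(115/57, 12/19)
obs 13: x=-2 → posterior Normal(107/61, 36/61)
obs 14: x=2 → posterior Normal(23/13, 36/65)

23/13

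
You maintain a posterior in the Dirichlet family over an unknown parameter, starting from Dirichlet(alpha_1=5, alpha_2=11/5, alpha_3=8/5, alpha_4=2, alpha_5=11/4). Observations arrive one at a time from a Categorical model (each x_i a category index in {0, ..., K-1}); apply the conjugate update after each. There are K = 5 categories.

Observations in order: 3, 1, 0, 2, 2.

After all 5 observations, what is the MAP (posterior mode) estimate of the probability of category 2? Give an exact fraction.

52/271

obs 1: x=3 → posterior Dirichlet(5, 11/5, 8/5, 3, 11/4)
obs 2: x=1 → posterior Dirichlet(5, 16/5, 8/5, 3, 11/4)
obs 3: x=0 → posterior Dirichlet(6, 16/5, 8/5, 3, 11/4)
obs 4: x=2 → posterior Dirichlet(6, 16/5, 13/5, 3, 11/4)
obs 5: x=2 → posterior Dirichlet(6, 16/5, 18/5, 3, 11/4)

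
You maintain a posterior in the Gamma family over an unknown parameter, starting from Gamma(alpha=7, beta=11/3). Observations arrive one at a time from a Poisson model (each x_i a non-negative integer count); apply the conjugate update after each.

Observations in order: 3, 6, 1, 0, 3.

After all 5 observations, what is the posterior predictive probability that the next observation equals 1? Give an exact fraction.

obs 1: x=3 → posterior Gamma(10, 14/3)
obs 2: x=6 → posterior Gamma(16, 17/3)
obs 3: x=1 → posterior Gamma(17, 20/3)
obs 4: x=0 → posterior Gamma(17, 23/3)
obs 5: x=3 → posterior Gamma(20, 26/3)

1195688933712564549140411842560/5132842708382182842735812571629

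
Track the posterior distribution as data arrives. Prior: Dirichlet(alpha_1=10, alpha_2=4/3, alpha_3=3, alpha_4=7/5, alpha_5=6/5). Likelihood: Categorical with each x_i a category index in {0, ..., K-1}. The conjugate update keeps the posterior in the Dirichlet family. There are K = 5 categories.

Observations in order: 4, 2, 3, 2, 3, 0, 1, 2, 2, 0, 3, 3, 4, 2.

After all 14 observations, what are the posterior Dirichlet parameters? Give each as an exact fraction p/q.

obs 1: x=4 → posterior Dirichlet(10, 4/3, 3, 7/5, 11/5)
obs 2: x=2 → posterior Dirichlet(10, 4/3, 4, 7/5, 11/5)
obs 3: x=3 → posterior Dirichlet(10, 4/3, 4, 12/5, 11/5)
obs 4: x=2 → posterior Dirichlet(10, 4/3, 5, 12/5, 11/5)
obs 5: x=3 → posterior Dirichlet(10, 4/3, 5, 17/5, 11/5)
obs 6: x=0 → posterior Dirichlet(11, 4/3, 5, 17/5, 11/5)
obs 7: x=1 → posterior Dirichlet(11, 7/3, 5, 17/5, 11/5)
obs 8: x=2 → posterior Dirichlet(11, 7/3, 6, 17/5, 11/5)
obs 9: x=2 → posterior Dirichlet(11, 7/3, 7, 17/5, 11/5)
obs 10: x=0 → posterior Dirichlet(12, 7/3, 7, 17/5, 11/5)
obs 11: x=3 → posterior Dirichlet(12, 7/3, 7, 22/5, 11/5)
obs 12: x=3 → posterior Dirichlet(12, 7/3, 7, 27/5, 11/5)
obs 13: x=4 → posterior Dirichlet(12, 7/3, 7, 27/5, 16/5)
obs 14: x=2 → posterior Dirichlet(12, 7/3, 8, 27/5, 16/5)

alpha_1=12, alpha_2=7/3, alpha_3=8, alpha_4=27/5, alpha_5=16/5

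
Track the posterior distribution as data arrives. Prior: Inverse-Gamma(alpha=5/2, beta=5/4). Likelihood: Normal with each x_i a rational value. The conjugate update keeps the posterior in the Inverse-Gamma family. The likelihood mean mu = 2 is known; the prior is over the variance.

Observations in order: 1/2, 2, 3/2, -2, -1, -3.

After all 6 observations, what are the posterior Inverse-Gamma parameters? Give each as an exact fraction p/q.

obs 1: x=1/2 → posterior Inverse-Gamma(3, 19/8)
obs 2: x=2 → posterior Inverse-Gamma(7/2, 19/8)
obs 3: x=3/2 → posterior Inverse-Gamma(4, 5/2)
obs 4: x=-2 → posterior Inverse-Gamma(9/2, 21/2)
obs 5: x=-1 → posterior Inverse-Gamma(5, 15)
obs 6: x=-3 → posterior Inverse-Gamma(11/2, 55/2)

alpha=11/2, beta=55/2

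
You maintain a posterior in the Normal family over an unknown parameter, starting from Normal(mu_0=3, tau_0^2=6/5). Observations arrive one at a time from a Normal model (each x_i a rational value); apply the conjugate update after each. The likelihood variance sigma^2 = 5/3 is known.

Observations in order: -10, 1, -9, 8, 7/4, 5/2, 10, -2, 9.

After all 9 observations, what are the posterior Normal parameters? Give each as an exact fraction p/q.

mu_0=555/374, tau_0^2=30/187

obs 1: x=-10 → posterior Normal(-105/43, 30/43)
obs 2: x=1 → posterior Normal(-87/61, 30/61)
obs 3: x=-9 → posterior Normal(-249/79, 30/79)
obs 4: x=8 → posterior Normal(-105/97, 30/97)
obs 5: x=7/4 → posterior Normal(-147/230, 6/23)
obs 6: x=5/2 → posterior Normal(-3/14, 30/133)
obs 7: x=10 → posterior Normal(303/302, 30/151)
obs 8: x=-2 → posterior Normal(231/338, 30/169)
obs 9: x=9 → posterior Normal(555/374, 30/187)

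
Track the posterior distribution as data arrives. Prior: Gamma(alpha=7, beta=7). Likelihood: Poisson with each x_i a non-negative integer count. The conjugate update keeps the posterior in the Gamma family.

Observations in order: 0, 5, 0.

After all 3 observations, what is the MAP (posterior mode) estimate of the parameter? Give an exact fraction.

obs 1: x=0 → posterior Gamma(7, 8)
obs 2: x=5 → posterior Gamma(12, 9)
obs 3: x=0 → posterior Gamma(12, 10)

11/10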